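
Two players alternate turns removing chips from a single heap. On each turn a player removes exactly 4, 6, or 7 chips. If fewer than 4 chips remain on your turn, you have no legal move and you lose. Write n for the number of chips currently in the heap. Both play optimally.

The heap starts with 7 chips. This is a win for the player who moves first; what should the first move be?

Remove 4, leaving 3.

Work bottom-up. With no move the player to move loses. Otherwise the position is W if at least one move leads to an L position for the opponent, and L if every move leads to a W.
n=0: no move → L
n=1: no move → L
n=2: no move → L
n=3: no move → L
n=4: reaches L-position 0 → W
n=5: reaches L-position 1 → W
n=6: reaches L-position 2 → W
n=7: reaches L-position 3 → W
From 7, the L positions reachable in one move are: 3, 1, 0. Any move reaching one of these is winning.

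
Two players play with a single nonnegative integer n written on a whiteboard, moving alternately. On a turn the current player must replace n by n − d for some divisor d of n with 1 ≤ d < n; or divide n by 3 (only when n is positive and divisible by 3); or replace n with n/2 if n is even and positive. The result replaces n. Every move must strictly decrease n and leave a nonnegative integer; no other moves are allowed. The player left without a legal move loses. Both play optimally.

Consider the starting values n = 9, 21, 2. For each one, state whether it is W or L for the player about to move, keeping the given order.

9: L, 21: W, 2: W

Build the W/L table. Terminal = L. A non-terminal position is W if it has a move to some L; otherwise it is L.
n=0: no move → L
n=1: no move → L
n=2: W (go to 1, an L position)
n=3: W (go to 1, an L position)
n=4: L (options 2(W), 3(W) are all W)
n=5: W (go to 4, an L position)
n=6: W (go to 4, an L position)
n=7: L (sole option 6(W) is W)
n=8: W (go to 4, an L position)
n=9: L (options 3(W), 6(W), 8(W) are all W)
n=10: W (go to 9, an L position)
n=11: L (sole option 10(W) is W)
n=12: W (go to 4, an L position)
n=13: L (sole option 12(W) is W)
n=14: W (go to 7, an L position)
n=15: L (options 5(W), 10(W), 12(W), 14(W) are all W)
n=16: W (go to 15, an L position)
n=17: L (sole option 16(W) is W)
n=18: W (go to 9, an L position)
n=19: L (sole option 18(W) is W)
n=20: W (go to 15, an L position)
n=21: W (go to 7, an L position)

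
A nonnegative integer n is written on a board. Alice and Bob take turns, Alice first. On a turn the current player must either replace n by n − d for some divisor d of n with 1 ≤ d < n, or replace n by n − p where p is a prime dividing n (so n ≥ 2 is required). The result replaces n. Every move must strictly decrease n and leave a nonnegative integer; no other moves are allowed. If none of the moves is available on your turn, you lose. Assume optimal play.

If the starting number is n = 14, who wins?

Bob wins.

Use the standard recursion: the mover loses at a terminal position; elsewhere, the mover wins exactly when some move hands the opponent an L position.
n=0: no move → L
n=1: no move → L
n=2: →0(L), so W
n=3: →0(L), so W
n=4: →2(W), 3(W) — all W, so L
n=5: →0(L), so W
n=6: →4(L), so W
n=7: →0(L), so W
n=8: →4(L), so W
n=9: →6(W), 8(W) — all W, so L
n=10: →9(L), so W
n=11: →0(L), so W
n=12: →9(L), so W
n=13: →0(L), so W
n=14: →7(W), 12(W), 13(W) — all W, so L
Every move from 14 reaches a W position, so the mover loses.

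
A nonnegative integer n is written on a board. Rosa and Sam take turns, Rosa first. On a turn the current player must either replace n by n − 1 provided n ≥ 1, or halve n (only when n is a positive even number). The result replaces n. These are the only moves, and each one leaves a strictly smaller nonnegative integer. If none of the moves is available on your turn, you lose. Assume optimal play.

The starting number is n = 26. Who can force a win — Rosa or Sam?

Work bottom-up. With no move the player to move loses. Otherwise the position is W if at least one move leads to an L position for the opponent, and L if every move leads to a W.
n=0: no move → L
n=1: W (go to 0, an L position)
n=2: L (sole option 1(W) is W)
n=3: W (go to 2, an L position)
n=4: W (go to 2, an L position)
n=5: L (sole option 4(W) is W)
n=6: W (go to 5, an L position)
n=7: L (sole option 6(W) is W)
n=8: W (go to 7, an L position)
n=9: L (sole option 8(W) is W)
n=10: W (go to 5, an L position)
n=11: L (sole option 10(W) is W)
n=12: W (go to 11, an L position)
n=13: L (sole option 12(W) is W)
n=14: W (go to 7, an L position)
n=15: L (sole option 14(W) is W)
n=16: W (go to 15, an L position)
n=17: L (sole option 16(W) is W)
n=18: W (go to 9, an L position)
n=19: L (sole option 18(W) is W)
n=20: W (go to 19, an L position)
n=21: L (sole option 20(W) is W)
n=22: W (go to 11, an L position)
n=23: L (sole option 22(W) is W)
n=24: W (go to 23, an L position)
n=25: L (sole option 24(W) is W)
n=26: W (go to 13, an L position)
The starting position 26 is W: Rosa should move to 13, handing over an L position.

Rosa wins.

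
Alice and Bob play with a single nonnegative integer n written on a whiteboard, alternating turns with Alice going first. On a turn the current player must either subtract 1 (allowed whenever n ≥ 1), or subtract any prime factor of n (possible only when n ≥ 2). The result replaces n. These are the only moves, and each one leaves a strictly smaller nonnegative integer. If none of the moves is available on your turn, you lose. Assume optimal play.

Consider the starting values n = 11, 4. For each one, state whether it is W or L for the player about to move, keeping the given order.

11: W, 4: L

Work bottom-up. With no move the player to move loses. Otherwise the position is W if at least one move leads to an L position for the opponent, and L if every move leads to a W.
n=0: no move → L
n=1: can move to 0, which is L ⇒ W
n=2: can move to 0, which is L ⇒ W
n=3: can move to 0, which is L ⇒ W
n=4: moves to 2(W), 3(W); every one is W ⇒ L
n=5: can move to 0, which is L ⇒ W
n=6: can move to 4, which is L ⇒ W
n=7: can move to 0, which is L ⇒ W
n=8: moves to 6(W), 7(W); every one is W ⇒ L
n=9: can move to 8, which is L ⇒ W
n=10: can move to 8, which is L ⇒ W
n=11: can move to 0, which is L ⇒ W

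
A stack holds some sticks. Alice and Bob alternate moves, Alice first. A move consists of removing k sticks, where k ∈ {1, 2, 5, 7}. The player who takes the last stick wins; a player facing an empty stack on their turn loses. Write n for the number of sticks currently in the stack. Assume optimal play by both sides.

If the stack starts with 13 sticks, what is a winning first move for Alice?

Remove 1, leaving 12.

Build the W/L table. Terminal = L. A non-terminal position is W if it has a move to some L; otherwise it is L.
n=0: no move → L
n=1: W (go to 0, an L position)
n=2: W (go to 0, an L position)
n=3: L (options 2(W), 1(W) are all W)
n=4: W (go to 3, an L position)
n=5: W (go to 3, an L position)
n=6: L (options 5(W), 4(W), 1(W) are all W)
n=7: W (go to 6, an L position)
n=8: W (go to 6, an L position)
n=9: L (options 8(W), 7(W), 4(W), 2(W) are all W)
n=10: W (go to 9, an L position)
n=11: W (go to 9, an L position)
n=12: L (options 11(W), 10(W), 7(W), 5(W) are all W)
n=13: W (go to 12, an L position)
From 13, the L positions reachable in one move are: 12, 6. Any move reaching one of these is winning.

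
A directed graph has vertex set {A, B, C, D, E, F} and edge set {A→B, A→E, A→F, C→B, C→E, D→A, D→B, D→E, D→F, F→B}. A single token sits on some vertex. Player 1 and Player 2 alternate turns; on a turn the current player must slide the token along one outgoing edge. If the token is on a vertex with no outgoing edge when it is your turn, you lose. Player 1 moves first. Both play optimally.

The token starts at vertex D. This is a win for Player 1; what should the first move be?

Move to E.

Build the W/L table. Terminal = L. A non-terminal position is W if it has a move to some L; otherwise it is L.
Every edge goes from a vertex to one that appears earlier in the order B, E, F, A, D, C, so processing vertices in that order labels each vertex after all of its successors.
B: no outgoing edge → L
E: no outgoing edge → L
F: W (go to B, an L position)
A: W (go to E, an L position)
D: W (go to E, an L position)
C: W (go to E, an L position)
From D, the L positions reachable in one move are: E, B. Any move reaching one of these is winning.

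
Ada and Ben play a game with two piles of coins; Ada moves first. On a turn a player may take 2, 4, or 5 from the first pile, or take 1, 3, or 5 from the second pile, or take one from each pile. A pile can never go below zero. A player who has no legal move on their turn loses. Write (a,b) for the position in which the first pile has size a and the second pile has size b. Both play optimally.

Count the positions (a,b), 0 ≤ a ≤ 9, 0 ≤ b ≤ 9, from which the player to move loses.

Positions with no move are L. A position that does have a move is losing for the player to move precisely when every available move leads to a winning position for the opponent. Fill in the labels:
Every move lowers a or b (never raises either), so fill the grid row by row in increasing a, and left to right within a row: each cell's successors are then already labelled.
      b=0  b=1  b=2  b=3  b=4  b=5  b=6  b=7  b=8  b=9
a=0:    L    W    L    W    L    W    L    W    L    W
a=1:    L    W    L    W    L    W    L    W    L    W
a=2:    W    W    W    W    W    W    W    W    W    W
a=3:    W    L    W    L    W    L    W    L    W    L
a=4:    W    L    W    L    W    L    W    L    W    L
a=5:    W    W    W    W    W    W    W    W    W    W
a=6:    W    W    W    W    W    W    W    W    W    W
a=7:    L    W    L    W    L    W    L    W    L    W
a=8:    L    W    L    W    L    W    L    W    L    W
a=9:    W    W    W    W    W    W    W    W    W    W
Cells with no legal move (terminal, hence L): (0,0), (1,0).
The remaining L cells, each justified by listing all of its moves:
(0,2): only reaches (0,1)(W), which is W → L
(0,4): only reaches (0,3)(W), (0,1)(W), all W → L
(0,6): only reaches (0,5)(W), (0,3)(W), (0,1)(W), all W → L
(0,8): only reaches (0,7)(W), (0,5)(W), (0,3)(W), all W → L
(1,2): only reaches (1,1)(W), (0,1)(W), all W → L
(1,4): only reaches (1,3)(W), (1,1)(W), (0,3)(W), all W → L
(1,6): only reaches (1,5)(W), (1,3)(W), (1,1)(W), (0,5)(W), all W → L
(1,8): only reaches (1,7)(W), (1,5)(W), (1,3)(W), (0,7)(W), all W → L
(3,1): only reaches (1,1)(W), (3,0)(W), (2,0)(W), all W → L
(3,3): only reaches (1,3)(W), (3,2)(W), (3,0)(W), (2,2)(W), all W → L
(3,5): only reaches (1,5)(W), (3,4)(W), (3,2)(W), (3,0)(W), (2,4)(W), all W → L
(3,7): only reaches (1,7)(W), (3,6)(W), (3,4)(W), (3,2)(W), (2,6)(W), all W → L
(3,9): only reaches (1,9)(W), (3,8)(W), (3,6)(W), (3,4)(W), (2,8)(W), all W → L
(4,1): only reaches (2,1)(W), (0,1)(W), (4,0)(W), (3,0)(W), all W → L
(4,3): only reaches (2,3)(W), (0,3)(W), (4,2)(W), (4,0)(W), (3,2)(W), all W → L
(4,5): only reaches (2,5)(W), (0,5)(W), (4,4)(W), (4,2)(W), (4,0)(W), (3,4)(W), all W → L
(4,7): only reaches (2,7)(W), (0,7)(W), (4,6)(W), (4,4)(W), (4,2)(W), (3,6)(W), all W → L
(4,9): only reaches (2,9)(W), (0,9)(W), (4,8)(W), (4,6)(W), (4,4)(W), (3,8)(W), all W → L
(7,0): only reaches (5,0)(W), (3,0)(W), (2,0)(W), all W → L
(7,2): only reaches (5,2)(W), (3,2)(W), (2,2)(W), (7,1)(W), (6,1)(W), all W → L
(7,4): only reaches (5,4)(W), (3,4)(W), (2,4)(W), (7,3)(W), (7,1)(W), (6,3)(W), all W → L
(7,6): only reaches (5,6)(W), (3,6)(W), (2,6)(W), (7,5)(W), (7,3)(W), (7,1)(W), (6,5)(W), all W → L
(7,8): only reaches (5,8)(W), (3,8)(W), (2,8)(W), (7,7)(W), (7,5)(W), (7,3)(W), (6,7)(W), all W → L
(8,0): only reaches (6,0)(W), (4,0)(W), (3,0)(W), all W → L
(8,2): only reaches (6,2)(W), (4,2)(W), (3,2)(W), (8,1)(W), (7,1)(W), all W → L
(8,4): only reaches (6,4)(W), (4,4)(W), (3,4)(W), (8,3)(W), (8,1)(W), (7,3)(W), all W → L
(8,6): only reaches (6,6)(W), (4,6)(W), (3,6)(W), (8,5)(W), (8,3)(W), (8,1)(W), (7,5)(W), all W → L
(8,8): only reaches (6,8)(W), (4,8)(W), (3,8)(W), (8,7)(W), (8,5)(W), (8,3)(W), (7,7)(W), all W → L
Every other cell has at least one move into one of the L cells above, so it is W.
L cells per row: a=0: 5, a=1: 5, a=2: 0, a=3: 5, a=4: 5, a=5: 0, a=6: 0, a=7: 5, a=8: 5, a=9: 0; total 30.

30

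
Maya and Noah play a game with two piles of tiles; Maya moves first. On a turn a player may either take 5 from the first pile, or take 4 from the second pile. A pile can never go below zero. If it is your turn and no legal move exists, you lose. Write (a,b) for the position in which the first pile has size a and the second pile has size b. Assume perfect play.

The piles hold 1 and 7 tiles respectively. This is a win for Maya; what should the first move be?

Positions with no move are L. A position that does have a move is losing for the player to move precisely when every available move leads to a winning position for the opponent. Fill in the labels:
No move ever increases a pile, so every position that can arise here has a ≤ 1 and b ≤ 7; it is enough to label the cells with 0 ≤ a ≤ 1 and 0 ≤ b ≤ 7.
Every move lowers a or b (never raises either), so fill the grid row by row in increasing a, and left to right within a row: each cell's successors are then already labelled.
      b=0  b=1  b=2  b=3  b=4  b=5  b=6  b=7
a=0:    L    L    L    L    W    W    W    W
a=1:    L    L    L    L    W    W    W    W
Cells with no legal move (terminal, hence L): (0,0), (0,1), (0,2), (0,3), (1,0), (1,1), (1,2), (1,3).
Every other cell has at least one move into one of the L cells above, so it is W.
From (1,7), the L positions reachable in one move are: (1,3).

Move to (1,3).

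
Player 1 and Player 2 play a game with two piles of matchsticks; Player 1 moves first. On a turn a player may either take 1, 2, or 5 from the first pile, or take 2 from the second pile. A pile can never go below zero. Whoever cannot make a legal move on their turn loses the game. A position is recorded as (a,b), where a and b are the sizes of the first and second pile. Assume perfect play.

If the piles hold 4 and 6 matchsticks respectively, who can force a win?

Player 2 wins.

Label each position W (a win for the player to move) or L (a loss). A position with no legal move is L; any other position is W exactly when some move reaches an L, and L when every move reaches a W.
No move ever increases a pile, so every position that can arise here has a ≤ 4 and b ≤ 6; it is enough to label the cells with 0 ≤ a ≤ 4 and 0 ≤ b ≤ 6.
Every move lowers a or b (never raises either), so fill the grid row by row in increasing a, and left to right within a row: each cell's successors are then already labelled.
      b=0  b=1  b=2  b=3  b=4  b=5  b=6
a=0:    L    L    W    W    L    L    W
a=1:    W    W    L    L    W    W    L
a=2:    W    W    W    W    W    W    W
a=3:    L    L    W    W    L    L    W
a=4:    W    W    L    L    W    W    L
Cells with no legal move (terminal, hence L): (0,0), (0,1).
The remaining L cells, each justified by listing all of its moves:
(0,4): the only move is to (0,2)(W), a W ⇒ L
(0,5): the only move is to (0,3)(W), a W ⇒ L
(1,2): moves to (0,2)(W), (1,0)(W); every one is W ⇒ L
(1,3): moves to (0,3)(W), (1,1)(W); every one is W ⇒ L
(1,6): moves to (0,6)(W), (1,4)(W); every one is W ⇒ L
(3,0): moves to (2,0)(W), (1,0)(W); every one is W ⇒ L
(3,1): moves to (2,1)(W), (1,1)(W); every one is W ⇒ L
(3,4): moves to (2,4)(W), (1,4)(W), (3,2)(W); every one is W ⇒ L
(3,5): moves to (2,5)(W), (1,5)(W), (3,3)(W); every one is W ⇒ L
(4,2): moves to (3,2)(W), (2,2)(W), (4,0)(W); every one is W ⇒ L
(4,3): moves to (3,3)(W), (2,3)(W), (4,1)(W); every one is W ⇒ L
(4,6): moves to (3,6)(W), (2,6)(W), (4,4)(W); every one is W ⇒ L
Every other cell has at least one move into one of the L cells above, so it is W.
Every move from (4,6) reaches a W position, so the mover loses.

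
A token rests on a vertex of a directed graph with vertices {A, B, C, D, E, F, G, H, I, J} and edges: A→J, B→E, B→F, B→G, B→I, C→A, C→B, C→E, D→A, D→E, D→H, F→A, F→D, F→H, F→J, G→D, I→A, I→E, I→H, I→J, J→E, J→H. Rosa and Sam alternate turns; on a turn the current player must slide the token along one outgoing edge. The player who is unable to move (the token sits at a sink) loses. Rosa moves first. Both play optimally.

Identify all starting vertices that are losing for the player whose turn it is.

A, E, G, H

Positions with no move are L. A position that does have a move is losing for the player to move precisely when every available move leads to a winning position for the opponent. Fill in the labels:
Every edge goes from a vertex to one that appears earlier in the order H, E, J, A, D, I, F, G, B, C, so processing vertices in that order labels each vertex after all of its successors.
H: no outgoing edge → L
E: no outgoing edge → L
J: reaches L-position E → W
A: only reaches J(W), which is W → L
D: reaches L-position A → W
I: reaches L-position A → W
F: reaches L-position A → W
G: only reaches D(W), which is W → L
B: reaches L-position G → W
C: reaches L-position A → W
The losing starting vertices are exactly the entries labelled L in this table (4 of them).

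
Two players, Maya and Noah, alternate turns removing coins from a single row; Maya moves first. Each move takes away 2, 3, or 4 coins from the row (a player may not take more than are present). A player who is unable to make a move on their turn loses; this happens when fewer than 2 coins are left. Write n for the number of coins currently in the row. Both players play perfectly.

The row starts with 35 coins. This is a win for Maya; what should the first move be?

Remove 4, leaving 31.

Build the W/L table. Terminal = L. A non-terminal position is W if it has a move to some L; otherwise it is L.
n=0: no move → L
n=1: no move → L
n=2: can move to 0, which is L ⇒ W
n=3: can move to 1, which is L ⇒ W
n=4: can move to 1, which is L ⇒ W
n=5: can move to 1, which is L ⇒ W
n=6: moves to 4(W), 3(W), 2(W); every one is W ⇒ L
n=7: moves to 5(W), 4(W), 3(W); every one is W ⇒ L
n=8: can move to 6, which is L ⇒ W
n=9: can move to 7, which is L ⇒ W
n=10: can move to 7, which is L ⇒ W
n=11: can move to 7, which is L ⇒ W
n=12: moves to 10(W), 9(W), 8(W); every one is W ⇒ L
n=13: moves to 11(W), 10(W), 9(W); every one is W ⇒ L
n=14: can move to 12, which is L ⇒ W
n=15: can move to 13, which is L ⇒ W
n=16: can move to 13, which is L ⇒ W
n=17: can move to 13, which is L ⇒ W
n=18: moves to 16(W), 15(W), 14(W); every one is W ⇒ L
n=19: moves to 17(W), 16(W), 15(W); every one is W ⇒ L
n=20: can move to 18, which is L ⇒ W
n=21: can move to 19, which is L ⇒ W
n=22: can move to 19, which is L ⇒ W
n=23: can move to 19, which is L ⇒ W
n=24: moves to 22(W), 21(W), 20(W); every one is W ⇒ L
n=25: moves to 23(W), 22(W), 21(W); every one is W ⇒ L
n=26: can move to 24, which is L ⇒ W
n=27: can move to 25, which is L ⇒ W
n=28: can move to 25, which is L ⇒ W
n=29: can move to 25, which is L ⇒ W
n=30: moves to 28(W), 27(W), 26(W); every one is W ⇒ L
n=31: moves to 29(W), 28(W), 27(W); every one is W ⇒ L
n=32: can move to 30, which is L ⇒ W
n=33: can move to 31, which is L ⇒ W
n=34: can move to 31, which is L ⇒ W
n=35: can move to 31, which is L ⇒ W
From 35, the L positions reachable in one move are: 31.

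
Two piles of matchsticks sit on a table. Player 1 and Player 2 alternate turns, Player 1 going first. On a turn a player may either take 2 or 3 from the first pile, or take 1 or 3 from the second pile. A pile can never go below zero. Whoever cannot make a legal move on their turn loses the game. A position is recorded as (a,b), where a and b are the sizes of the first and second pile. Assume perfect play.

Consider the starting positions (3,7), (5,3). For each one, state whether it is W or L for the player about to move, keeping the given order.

Label each position W (a win for the player to move) or L (a loss). A position with no legal move is L; any other position is W exactly when some move reaches an L, and L when every move reaches a W.
No move ever increases a pile, so every position that can arise here has a ≤ 5 and b ≤ 7; it is enough to label the cells with 0 ≤ a ≤ 5 and 0 ≤ b ≤ 7.
Every move lowers a or b (never raises either), so fill the grid row by row in increasing a, and left to right within a row: each cell's successors are then already labelled.
      b=0  b=1  b=2  b=3  b=4  b=5  b=6  b=7
a=0:    L    W    L    W    L    W    L    W
a=1:    L    W    L    W    L    W    L    W
a=2:    W    L    W    L    W    L    W    L
a=3:    W    L    W    L    W    L    W    L
a=4:    W    W    W    W    W    W    W    W
a=5:    L    W    L    W    L    W    L    W
Cells with no legal move (terminal, hence L): (0,0), (1,0).
The remaining L cells, each justified by listing all of its moves:
(0,2): L (sole option (0,1)(W) is W)
(0,4): L (options (0,3)(W), (0,1)(W) are all W)
(0,6): L (options (0,5)(W), (0,3)(W) are all W)
(1,2): L (sole option (1,1)(W) is W)
(1,4): L (options (1,3)(W), (1,1)(W) are all W)
(1,6): L (options (1,5)(W), (1,3)(W) are all W)
(2,1): L (options (0,1)(W), (2,0)(W) are all W)
(2,3): L (options (0,3)(W), (2,2)(W), (2,0)(W) are all W)
(2,5): L (options (0,5)(W), (2,4)(W), (2,2)(W) are all W)
(2,7): L (options (0,7)(W), (2,6)(W), (2,4)(W) are all W)
(3,1): L (options (1,1)(W), (0,1)(W), (3,0)(W) are all W)
(3,3): L (options (1,3)(W), (0,3)(W), (3,2)(W), (3,0)(W) are all W)
(3,5): L (options (1,5)(W), (0,5)(W), (3,4)(W), (3,2)(W) are all W)
(3,7): L (options (1,7)(W), (0,7)(W), (3,6)(W), (3,4)(W) are all W)
(5,0): L (options (3,0)(W), (2,0)(W) are all W)
(5,2): L (options (3,2)(W), (2,2)(W), (5,1)(W) are all W)
(5,4): L (options (3,4)(W), (2,4)(W), (5,3)(W), (5,1)(W) are all W)
(5,6): L (options (3,6)(W), (2,6)(W), (5,5)(W), (5,3)(W) are all W)
Every other cell has at least one move into one of the L cells above, so it is W.
(3,7): one of the L cells justified above, so L
(5,3): the move to (3,3) reaches an L cell, so W

(3,7): L, (5,3): W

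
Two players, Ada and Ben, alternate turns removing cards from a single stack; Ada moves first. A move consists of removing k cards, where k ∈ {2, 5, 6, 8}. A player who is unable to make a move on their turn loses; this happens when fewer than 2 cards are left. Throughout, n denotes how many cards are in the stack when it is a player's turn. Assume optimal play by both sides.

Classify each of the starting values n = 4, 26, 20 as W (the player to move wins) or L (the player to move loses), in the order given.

4: L, 26: W, 20: W

Positions with no move are L. A position that does have a move is losing for the player to move precisely when every available move leads to a winning position for the opponent. Fill in the labels:
n=0: no move → L
n=1: no move → L
n=2: reaches L-position 0 → W
n=3: reaches L-position 1 → W
n=4: only reaches 2(W), which is W → L
n=5: reaches L-position 0 → W
n=6: reaches L-position 4 → W
n=7: reaches L-position 1 → W
n=8: reaches L-position 0 → W
n=9: reaches L-position 4 → W
n=10: reaches L-position 4 → W
n=11: only reaches 9(W), 6(W), 5(W), 3(W), all W → L
n=12: reaches L-position 4 → W
n=13: reaches L-position 11 → W
n=14: only reaches 12(W), 9(W), 8(W), 6(W), all W → L
n=15: only reaches 13(W), 10(W), 9(W), 7(W), all W → L
n=16: reaches L-position 14 → W
n=17: reaches L-position 15 → W
n=18: only reaches 16(W), 13(W), 12(W), 10(W), all W → L
n=19: reaches L-position 14 → W
n=20: reaches L-position 18 → W
n=21: reaches L-position 15 → W
n=22: reaches L-position 14 → W
n=23: reaches L-position 18 → W
n=24: reaches L-position 18 → W
n=25: only reaches 23(W), 20(W), 19(W), 17(W), all W → L
n=26: reaches L-position 18 → W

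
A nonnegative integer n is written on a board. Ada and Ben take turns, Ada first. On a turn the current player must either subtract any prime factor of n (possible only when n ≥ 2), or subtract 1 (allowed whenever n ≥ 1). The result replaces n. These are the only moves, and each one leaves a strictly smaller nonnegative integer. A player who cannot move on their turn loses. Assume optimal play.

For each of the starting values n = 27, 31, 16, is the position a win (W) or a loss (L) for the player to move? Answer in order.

27: W, 31: W, 16: L

Work bottom-up. With no move the player to move loses. Otherwise the position is W if at least one move leads to an L position for the opponent, and L if every move leads to a W.
n=0: no move → L
n=1: W (go to 0, an L position)
n=2: W (go to 0, an L position)
n=3: W (go to 0, an L position)
n=4: L (options 2(W), 3(W) are all W)
n=5: W (go to 0, an L position)
n=6: W (go to 4, an L position)
n=7: W (go to 0, an L position)
n=8: L (options 6(W), 7(W) are all W)
n=9: W (go to 8, an L position)
n=10: W (go to 8, an L position)
n=11: W (go to 0, an L position)
n=12: L (options 9(W), 10(W), 11(W) are all W)
n=13: W (go to 0, an L position)
n=14: W (go to 12, an L position)
n=15: W (go to 12, an L position)
n=16: L (options 14(W), 15(W) are all W)
n=17: W (go to 0, an L position)
n=18: W (go to 16, an L position)
n=19: W (go to 0, an L position)
n=20: L (options 15(W), 18(W), 19(W) are all W)
n=21: W (go to 20, an L position)
n=22: W (go to 20, an L position)
n=23: W (go to 0, an L position)
n=24: L (options 21(W), 22(W), 23(W) are all W)
n=25: W (go to 20, an L position)
n=26: W (go to 24, an L position)
n=27: W (go to 24, an L position)
n=28: L (options 21(W), 26(W), 27(W) are all W)
n=29: W (go to 0, an L position)
n=30: W (go to 28, an L position)
n=31: W (go to 0, an L position)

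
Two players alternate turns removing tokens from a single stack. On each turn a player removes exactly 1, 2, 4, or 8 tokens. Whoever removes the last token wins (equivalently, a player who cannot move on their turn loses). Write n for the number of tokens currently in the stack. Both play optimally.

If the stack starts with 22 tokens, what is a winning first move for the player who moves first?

Label each position W (a win for the player to move) or L (a loss). A position with no legal move is L; any other position is W exactly when some move reaches an L, and L when every move reaches a W.
n=0: no move → L
n=1: reaches L-position 0 → W
n=2: reaches L-position 0 → W
n=3: only reaches 2(W), 1(W), all W → L
n=4: reaches L-position 3 → W
n=5: reaches L-position 3 → W
n=6: only reaches 5(W), 4(W), 2(W), all W → L
n=7: reaches L-position 6 → W
n=8: reaches L-position 6 → W
n=9: only reaches 8(W), 7(W), 5(W), 1(W), all W → L
n=10: reaches L-position 9 → W
n=11: reaches L-position 9 → W
n=12: only reaches 11(W), 10(W), 8(W), 4(W), all W → L
n=13: reaches L-position 12 → W
n=14: reaches L-position 12 → W
n=15: only reaches 14(W), 13(W), 11(W), 7(W), all W → L
n=16: reaches L-position 15 → W
n=17: reaches L-position 15 → W
n=18: only reaches 17(W), 16(W), 14(W), 10(W), all W → L
n=19: reaches L-position 18 → W
n=20: reaches L-position 18 → W
n=21: only reaches 20(W), 19(W), 17(W), 13(W), all W → L
n=22: reaches L-position 21 → W
From 22, the L positions reachable in one move are: 21, 18. Any move reaching one of these is winning.

Remove 1, leaving 21.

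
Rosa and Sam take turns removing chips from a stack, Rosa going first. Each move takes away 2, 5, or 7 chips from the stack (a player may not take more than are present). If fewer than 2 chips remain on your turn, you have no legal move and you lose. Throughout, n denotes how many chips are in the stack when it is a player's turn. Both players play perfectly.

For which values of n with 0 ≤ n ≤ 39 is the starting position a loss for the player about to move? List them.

Label each position W (a win for the player to move) or L (a loss). A position with no legal move is L; any other position is W exactly when some move reaches an L, and L when every move reaches a W.
n=0: no move → L
n=1: no move → L
n=2: reaches L-position 0 → W
n=3: reaches L-position 1 → W
n=4: only reaches 2(W), which is W → L
n=5: reaches L-position 0 → W
n=6: reaches L-position 4 → W
n=7: reaches L-position 0 → W
n=8: reaches L-position 1 → W
n=9: reaches L-position 4 → W
n=10: only reaches 8(W), 5(W), 3(W), all W → L
n=11: reaches L-position 4 → W
n=12: reaches L-position 10 → W
n=13: only reaches 11(W), 8(W), 6(W), all W → L
n=14: only reaches 12(W), 9(W), 7(W), all W → L
n=15: reaches L-position 13 → W
n=16: reaches L-position 14 → W
n=17: reaches L-position 10 → W
n=18: reaches L-position 13 → W
n=19: reaches L-position 14 → W
n=20: reaches L-position 13 → W
n=21: reaches L-position 14 → W
n=22: only reaches 20(W), 17(W), 15(W), all W → L
n=23: only reaches 21(W), 18(W), 16(W), all W → L
n=24: reaches L-position 22 → W
n=25: reaches L-position 23 → W
n=26: only reaches 24(W), 21(W), 19(W), all W → L
n=27: reaches L-position 22 → W
n=28: reaches L-position 26 → W
n=29: reaches L-position 22 → W
n=30: reaches L-position 23 → W
n=31: reaches L-position 26 → W
n=32: only reaches 30(W), 27(W), 25(W), all W → L
n=33: reaches L-position 26 → W
n=34: reaches L-position 32 → W
n=35: only reaches 33(W), 30(W), 28(W), all W → L
n=36: only reaches 34(W), 31(W), 29(W), all W → L
n=37: reaches L-position 35 → W
n=38: reaches L-position 36 → W
n=39: reaches L-position 32 → W
The losing starting values of n are exactly the entries labelled L in this table (12 of them).

0, 1, 4, 10, 13, 14, 22, 23, 26, 32, 35, 36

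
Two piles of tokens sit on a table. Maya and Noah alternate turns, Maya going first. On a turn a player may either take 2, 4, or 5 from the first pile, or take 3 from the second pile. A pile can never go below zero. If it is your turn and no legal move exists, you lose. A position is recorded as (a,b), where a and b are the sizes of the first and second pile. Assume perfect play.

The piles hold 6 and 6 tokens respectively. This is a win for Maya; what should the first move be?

Label each position W (a win for the player to move) or L (a loss). A position with no legal move is L; any other position is W exactly when some move reaches an L, and L when every move reaches a W.
No move ever increases a pile, so every position that can arise here has a ≤ 6 and b ≤ 6; it is enough to label the cells with 0 ≤ a ≤ 6 and 0 ≤ b ≤ 6.
Every move lowers a or b (never raises either), so fill the grid row by row in increasing a, and left to right within a row: each cell's successors are then already labelled.
      b=0  b=1  b=2  b=3  b=4  b=5  b=6
a=0:    L    L    L    W    W    W    L
a=1:    L    L    L    W    W    W    L
a=2:    W    W    W    L    L    L    W
a=3:    W    W    W    L    L    L    W
a=4:    W    W    W    W    W    W    W
a=5:    W    W    W    W    W    W    W
a=6:    W    W    W    W    W    W    W
Cells with no legal move (terminal, hence L): (0,0), (0,1), (0,2), (1,0), (1,1), (1,2).
The remaining L cells, each justified by listing all of its moves:
(0,6): only reaches (0,3)(W), which is W → L
(1,6): only reaches (1,3)(W), which is W → L
(2,3): only reaches (0,3)(W), (2,0)(W), all W → L
(2,4): only reaches (0,4)(W), (2,1)(W), all W → L
(2,5): only reaches (0,5)(W), (2,2)(W), all W → L
(3,3): only reaches (1,3)(W), (3,0)(W), all W → L
(3,4): only reaches (1,4)(W), (3,1)(W), all W → L
(3,5): only reaches (1,5)(W), (3,2)(W), all W → L
Every other cell has at least one move into one of the L cells above, so it is W.
From (6,6), the L positions reachable in one move are: (1,6).

Move to (1,6).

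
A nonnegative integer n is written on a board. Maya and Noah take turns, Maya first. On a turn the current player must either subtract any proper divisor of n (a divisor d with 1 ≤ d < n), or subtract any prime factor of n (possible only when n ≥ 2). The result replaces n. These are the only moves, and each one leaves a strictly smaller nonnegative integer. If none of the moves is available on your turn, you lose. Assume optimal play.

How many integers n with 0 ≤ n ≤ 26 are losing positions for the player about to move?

Compute win/loss labels from the base case upward. A position with no move is L. Any other position is W if it can reach an L in one move, else L.
n=0: no move → L
n=1: no move → L
n=2: can move to 0, which is L ⇒ W
n=3: can move to 0, which is L ⇒ W
n=4: moves to 2(W), 3(W); every one is W ⇒ L
n=5: can move to 0, which is L ⇒ W
n=6: can move to 4, which is L ⇒ W
n=7: can move to 0, which is L ⇒ W
n=8: can move to 4, which is L ⇒ W
n=9: moves to 6(W), 8(W); every one is W ⇒ L
n=10: can move to 9, which is L ⇒ W
n=11: can move to 0, which is L ⇒ W
n=12: can move to 9, which is L ⇒ W
n=13: can move to 0, which is L ⇒ W
n=14: moves to 7(W), 12(W), 13(W); every one is W ⇒ L
n=15: can move to 14, which is L ⇒ W
n=16: can move to 14, which is L ⇒ W
n=17: can move to 0, which is L ⇒ W
n=18: can move to 9, which is L ⇒ W
n=19: can move to 0, which is L ⇒ W
n=20: moves to 10(W), 15(W), 16(W), 18(W), 19(W); every one is W ⇒ L
n=21: can move to 14, which is L ⇒ W
n=22: can move to 20, which is L ⇒ W
n=23: can move to 0, which is L ⇒ W
n=24: can move to 20, which is L ⇒ W
n=25: can move to 20, which is L ⇒ W
n=26: moves to 13(W), 24(W), 25(W); every one is W ⇒ L
L entries with 0 ≤ n ≤ 26: n = 0, 1, 4, 9, 14, 20, 26; that makes 7.

7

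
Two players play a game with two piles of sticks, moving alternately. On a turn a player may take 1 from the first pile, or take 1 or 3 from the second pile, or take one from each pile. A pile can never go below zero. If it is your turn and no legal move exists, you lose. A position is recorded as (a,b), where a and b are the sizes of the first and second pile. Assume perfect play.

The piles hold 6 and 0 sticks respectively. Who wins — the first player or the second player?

The second player wins.

Use the standard recursion: the mover loses at a terminal position; elsewhere, the mover wins exactly when some move hands the opponent an L position.
No move ever increases a pile, so every position that can arise here has a ≤ 6 and b ≤ 0; it is enough to label the cells with 0 ≤ a ≤ 6 and 0 ≤ b ≤ 0.
Every move lowers a or b (never raises either), so fill the grid row by row in increasing a, and left to right within a row: each cell's successors are then already labelled.
      b=0
a=0:    L
a=1:    W
a=2:    L
a=3:    W
a=4:    L
a=5:    W
a=6:    L
Cells with no legal move (terminal, hence L): (0,0).
The remaining L cells, each justified by listing all of its moves:
(2,0): →(1,0)(W) only, which is W, so L
(4,0): →(3,0)(W) only, which is W, so L
(6,0): →(5,0)(W) only, which is W, so L
Every other cell has at least one move into one of the L cells above, so it is W.
The starting position (6,0) is L: whatever the player to move does, the opponent receives a W position.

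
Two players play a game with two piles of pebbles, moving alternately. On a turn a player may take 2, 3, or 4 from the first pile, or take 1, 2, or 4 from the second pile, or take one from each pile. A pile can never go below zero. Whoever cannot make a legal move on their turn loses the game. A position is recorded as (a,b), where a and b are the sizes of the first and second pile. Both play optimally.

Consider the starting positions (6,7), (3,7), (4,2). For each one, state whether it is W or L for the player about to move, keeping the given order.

(6,7): W, (3,7): L, (4,2): W

Label each position W (a win for the player to move) or L (a loss). A position with no legal move is L; any other position is W exactly when some move reaches an L, and L when every move reaches a W.
No move ever increases a pile, so every position that can arise here has a ≤ 6 and b ≤ 7; it is enough to label the cells with 0 ≤ a ≤ 6 and 0 ≤ b ≤ 7.
Every move lowers a or b (never raises either), so fill the grid row by row in increasing a, and left to right within a row: each cell's successors are then already labelled.
      b=0  b=1  b=2  b=3  b=4  b=5  b=6  b=7
a=0:    L    W    W    L    W    W    L    W
a=1:    L    W    W    L    W    W    L    W
a=2:    W    W    L    W    W    L    W    W
a=3:    W    L    W    W    L    W    W    L
a=4:    W    L    W    W    L    W    W    L
a=5:    W    W    W    W    W    W    W    W
a=6:    L    W    W    L    W    W    L    W
Cells with no legal move (terminal, hence L): (0,0), (1,0).
The remaining L cells, each justified by listing all of its moves:
(0,3): →(0,2)(W), (0,1)(W) — all W, so L
(0,6): →(0,5)(W), (0,4)(W), (0,2)(W) — all W, so L
(1,3): →(1,2)(W), (1,1)(W), (0,2)(W) — all W, so L
(1,6): →(1,5)(W), (1,4)(W), (1,2)(W), (0,5)(W) — all W, so L
(2,2): →(0,2)(W), (2,1)(W), (2,0)(W), (1,1)(W) — all W, so L
(2,5): →(0,5)(W), (2,4)(W), (2,3)(W), (2,1)(W), (1,4)(W) — all W, so L
(3,1): →(1,1)(W), (0,1)(W), (3,0)(W), (2,0)(W) — all W, so L
(3,4): →(1,4)(W), (0,4)(W), (3,3)(W), (3,2)(W), (3,0)(W), (2,3)(W) — all W, so L
(3,7): →(1,7)(W), (0,7)(W), (3,6)(W), (3,5)(W), (3,3)(W), (2,6)(W) — all W, so L
(4,1): →(2,1)(W), (1,1)(W), (0,1)(W), (4,0)(W), (3,0)(W) — all W, so L
(4,4): →(2,4)(W), (1,4)(W), (0,4)(W), (4,3)(W), (4,2)(W), (4,0)(W), (3,3)(W) — all W, so L
(4,7): →(2,7)(W), (1,7)(W), (0,7)(W), (4,6)(W), (4,5)(W), (4,3)(W), (3,6)(W) — all W, so L
(6,0): →(4,0)(W), (3,0)(W), (2,0)(W) — all W, so L
(6,3): →(4,3)(W), (3,3)(W), (2,3)(W), (6,2)(W), (6,1)(W), (5,2)(W) — all W, so L
(6,6): →(4,6)(W), (3,6)(W), (2,6)(W), (6,5)(W), (6,4)(W), (6,2)(W), (5,5)(W) — all W, so L
Every other cell has at least one move into one of the L cells above, so it is W.
(6,7): the move to (4,7) reaches an L cell, so W
(3,7): one of the L cells justified above, so L
(4,2): the move to (2,2) reaches an L cell, so W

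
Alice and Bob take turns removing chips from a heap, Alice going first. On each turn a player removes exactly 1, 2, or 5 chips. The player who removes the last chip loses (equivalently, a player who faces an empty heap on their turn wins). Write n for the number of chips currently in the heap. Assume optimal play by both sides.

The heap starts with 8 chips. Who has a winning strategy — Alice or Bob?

Work bottom-up. With no move the player to move wins. Otherwise the position is W if at least one move leads to an L position for the opponent, and L if every move leads to a W.
n=0: no move; the opponent has just taken the last chip and therefore loses → W
n=1: L (sole option 0(W) is W)
n=2: W (go to 1, an L position)
n=3: W (go to 1, an L position)
n=4: L (options 3(W), 2(W) are all W)
n=5: W (go to 4, an L position)
n=6: W (go to 4, an L position)
n=7: L (options 6(W), 5(W), 2(W) are all W)
n=8: W (go to 7, an L position)
From 8 Alice can remove 1, leaving 7, reaching an L position.

Alice wins.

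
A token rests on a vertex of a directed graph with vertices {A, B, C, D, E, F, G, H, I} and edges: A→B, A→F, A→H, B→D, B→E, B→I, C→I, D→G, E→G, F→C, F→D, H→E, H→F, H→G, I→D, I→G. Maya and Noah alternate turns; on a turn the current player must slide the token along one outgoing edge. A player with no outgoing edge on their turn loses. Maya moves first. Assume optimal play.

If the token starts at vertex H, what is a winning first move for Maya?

Compute win/loss labels from the base case upward. A position with no move is L. Any other position is W if it can reach an L in one move, else L.
Every edge goes from a vertex to one that appears earlier in the order G, E, D, I, C, F, H, B, A, so processing vertices in that order labels each vertex after all of its successors.
G: no outgoing edge → L
E: W (go to G, an L position)
D: W (go to G, an L position)
I: W (go to G, an L position)
C: L (sole option I(W) is W)
F: W (go to C, an L position)
H: W (go to G, an L position)
B: L (options I(W), D(W), E(W) are all W)
A: W (go to B, an L position)
From H, the L positions reachable in one move are: G.

Move to G.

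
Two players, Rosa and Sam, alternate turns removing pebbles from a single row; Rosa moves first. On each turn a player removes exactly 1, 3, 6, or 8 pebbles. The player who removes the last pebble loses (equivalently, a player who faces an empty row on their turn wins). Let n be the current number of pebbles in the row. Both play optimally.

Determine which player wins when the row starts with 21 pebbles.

Sam wins.

Classify positions by backward induction: terminal positions (no move available) are W. From any other position, the mover wins iff some move reaches an L.
n=0: no move; the opponent has just taken the last pebble and therefore loses → W
n=1: the only move is to 0(W), a W ⇒ L
n=2: can move to 1, which is L ⇒ W
n=3: moves to 2(W), 0(W); every one is W ⇒ L
n=4: can move to 3, which is L ⇒ W
n=5: moves to 4(W), 2(W); every one is W ⇒ L
n=6: can move to 5, which is L ⇒ W
n=7: can move to 1, which is L ⇒ W
n=8: can move to 5, which is L ⇒ W
n=9: can move to 3, which is L ⇒ W
n=10: moves to 9(W), 7(W), 4(W), 2(W); every one is W ⇒ L
n=11: can move to 10, which is L ⇒ W
n=12: moves to 11(W), 9(W), 6(W), 4(W); every one is W ⇒ L
n=13: can move to 12, which is L ⇒ W
n=14: moves to 13(W), 11(W), 8(W), 6(W); every one is W ⇒ L
n=15: can move to 14, which is L ⇒ W
n=16: can move to 10, which is L ⇒ W
n=17: can move to 14, which is L ⇒ W
n=18: can move to 12, which is L ⇒ W
n=19: moves to 18(W), 16(W), 13(W), 11(W); every one is W ⇒ L
n=20: can move to 19, which is L ⇒ W
n=21: moves to 20(W), 18(W), 15(W), 13(W); every one is W ⇒ L
The starting position 21 is L: whatever Rosa does, the opponent receives a W position.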